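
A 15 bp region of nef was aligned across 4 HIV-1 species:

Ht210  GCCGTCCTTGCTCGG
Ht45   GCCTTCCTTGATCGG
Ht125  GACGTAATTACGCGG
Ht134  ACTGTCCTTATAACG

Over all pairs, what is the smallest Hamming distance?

2

Pairwise Hamming distances:
  Ht210 vs Ht45: 2
  Ht210 vs Ht125: 5
  Ht210 vs Ht134: 7
  Ht45 vs Ht125: 7
  Ht45 vs Ht134: 8
  Ht125 vs Ht134: 9
The smallest is 2, between Ht210 and Ht45.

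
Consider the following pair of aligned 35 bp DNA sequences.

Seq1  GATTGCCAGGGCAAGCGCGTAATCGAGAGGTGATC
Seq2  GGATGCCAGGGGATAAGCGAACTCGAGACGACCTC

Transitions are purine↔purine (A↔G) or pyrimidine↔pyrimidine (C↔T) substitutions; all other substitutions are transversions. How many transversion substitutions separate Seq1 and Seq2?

10

The sequences differ at positions 2 (A/G, transition), 3 (T/A, transversion), 12 (C/G, transversion), 14 (A/T, transversion), 15 (G/A, transition), 16 (C/A, transversion), 20 (T/A, transversion), 22 (A/C, transversion), 29 (G/C, transversion), 31 (T/A, transversion), 32 (G/C, transversion), 33 (A/C, transversion).
Of the 12 differences, 2 transitions and 10 transversions, so the answer is 10.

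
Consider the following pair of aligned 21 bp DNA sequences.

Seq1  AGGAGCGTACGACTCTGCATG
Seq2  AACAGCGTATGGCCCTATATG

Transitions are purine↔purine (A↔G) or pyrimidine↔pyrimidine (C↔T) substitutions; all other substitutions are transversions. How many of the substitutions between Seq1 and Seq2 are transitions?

6

Mismatches occur at site 2 (G→A, transition), site 3 (G→C, transversion), site 10 (C→T, transition), site 12 (A→G, transition), site 14 (T→C, transition), site 17 (G→A, transition), site 18 (C→T, transition).
Of the 7 differences, 6 transitions and 1 transversion, so the answer is 6.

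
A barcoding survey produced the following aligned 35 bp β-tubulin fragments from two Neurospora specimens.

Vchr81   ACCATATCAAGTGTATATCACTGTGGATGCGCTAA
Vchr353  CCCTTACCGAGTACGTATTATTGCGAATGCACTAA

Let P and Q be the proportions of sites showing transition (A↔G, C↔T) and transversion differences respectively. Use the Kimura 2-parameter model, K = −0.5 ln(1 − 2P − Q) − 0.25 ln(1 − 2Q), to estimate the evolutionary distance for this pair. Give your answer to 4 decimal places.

Differing sites — 1:A/C (Tv); 4:A/T (Tv); 7:T/C (Ti); 9:A/G (Ti); 13:G/A (Ti); 14:T/C (Ti); 15:A/G (Ti); 19:C/T (Ti); 21:C/T (Ti); 24:T/C (Ti); 26:G/A (Ti); 31:G/A (Ti).
Of the 12 differences, 10 transitions and 2 transversions over 35 sites: P = 10/35 = 0.285714, Q = 2/35 = 0.057143.
d = −0.5·ln(0.371429) − 0.25·ln(0.885714) = −0.5·(-0.990398) − 0.25·(-0.121361) = 0.5255.

0.5255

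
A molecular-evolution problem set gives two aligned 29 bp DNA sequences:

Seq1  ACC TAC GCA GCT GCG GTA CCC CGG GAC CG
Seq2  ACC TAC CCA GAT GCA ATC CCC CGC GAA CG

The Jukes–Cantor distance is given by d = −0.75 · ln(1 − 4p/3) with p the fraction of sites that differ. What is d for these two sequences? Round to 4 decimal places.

Differing sites — 7:G/C; 11:C/A; 15:G/A; 16:G/A; 18:A/C; 24:G/C; 27:C/A.
p = 7/29 = 0.241379.
d = −0.75 · ln(1 − (4/3)·0.241379) = −0.75 · ln(0.678161) = −0.75 · (-0.388371) = 0.2913.

0.2913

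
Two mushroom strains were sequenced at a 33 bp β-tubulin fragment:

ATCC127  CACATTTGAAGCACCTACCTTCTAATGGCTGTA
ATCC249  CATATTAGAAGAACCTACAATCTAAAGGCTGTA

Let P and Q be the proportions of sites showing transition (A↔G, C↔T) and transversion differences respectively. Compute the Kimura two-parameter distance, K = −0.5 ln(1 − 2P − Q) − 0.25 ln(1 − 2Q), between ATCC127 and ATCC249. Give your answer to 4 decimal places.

Mismatches occur at site 3 (C→T, transition), site 7 (T→A, transversion), site 12 (C→A, transversion), site 19 (C→A, transversion), site 20 (T→A, transversion), site 26 (T→A, transversion).
Of the 6 differences, 1 transition and 5 transversions over 33 sites: P = 1/33 = 0.030303, Q = 5/33 = 0.151515.
d = −0.5·ln(0.787879) − 0.25·ln(0.696970) = −0.5·(-0.238411) − 0.25·(-0.361013) = 0.2095.

0.2095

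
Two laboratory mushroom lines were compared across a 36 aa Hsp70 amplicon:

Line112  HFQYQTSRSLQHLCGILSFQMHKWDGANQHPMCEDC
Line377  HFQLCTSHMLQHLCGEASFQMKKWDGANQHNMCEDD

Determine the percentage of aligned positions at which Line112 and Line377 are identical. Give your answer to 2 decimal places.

75.00%

Mismatches occur at site 4 (Y/L), site 5 (Q/C), site 8 (R/H), site 9 (S/M), site 16 (I/E), site 17 (L/A), site 22 (H/K), site 31 (P/N), site 36 (C/D).
27 of the 36 sites match, so the percent identity is 27/36 × 100 = 75.00%.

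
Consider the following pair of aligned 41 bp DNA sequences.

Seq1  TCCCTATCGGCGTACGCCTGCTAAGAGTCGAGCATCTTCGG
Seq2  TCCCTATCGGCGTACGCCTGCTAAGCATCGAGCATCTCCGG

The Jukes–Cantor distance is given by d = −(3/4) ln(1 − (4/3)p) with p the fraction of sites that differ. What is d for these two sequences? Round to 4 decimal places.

0.0770

The sequences differ at positions 26 (A/C), 27 (G/A), 38 (T/C).
p = 3/41 = 0.073171.
d = −0.75 · ln(1 − (4/3)·0.073171) = −0.75 · ln(0.902439) = −0.75 · (-0.102654) = 0.0770.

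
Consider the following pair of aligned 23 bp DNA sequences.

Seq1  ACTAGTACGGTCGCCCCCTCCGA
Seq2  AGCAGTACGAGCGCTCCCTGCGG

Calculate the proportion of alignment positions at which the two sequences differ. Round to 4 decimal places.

Differing sites — 2:C/G; 3:T/C; 10:G/A; 11:T/G; 15:C/T; 20:C/G; 23:A/G.
There are 7 differences over 23 sites, so p = 7/23 = 0.3043.

0.3043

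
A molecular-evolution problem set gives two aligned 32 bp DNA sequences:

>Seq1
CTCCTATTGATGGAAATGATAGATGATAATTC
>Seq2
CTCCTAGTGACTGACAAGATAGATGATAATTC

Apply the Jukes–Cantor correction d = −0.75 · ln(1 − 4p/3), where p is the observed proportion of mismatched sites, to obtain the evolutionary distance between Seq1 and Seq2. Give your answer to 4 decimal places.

0.1752

Differing sites — 7:T/G; 11:T/C; 12:G/T; 15:A/C; 17:T/A.
p = 5/32 = 0.156250.
d = −0.75 · ln(1 − (4/3)·0.156250) = −0.75 · ln(0.791667) = −0.75 · (-0.233614) = 0.1752.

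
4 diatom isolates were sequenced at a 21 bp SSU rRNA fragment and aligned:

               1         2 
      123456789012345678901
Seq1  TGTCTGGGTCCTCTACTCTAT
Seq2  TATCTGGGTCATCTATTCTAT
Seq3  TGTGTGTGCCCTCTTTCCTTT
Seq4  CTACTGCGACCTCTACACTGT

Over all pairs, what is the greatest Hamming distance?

Pairwise Hamming distances:
  Seq1 vs Seq2: 3
  Seq1 vs Seq3: 7
  Seq1 vs Seq4: 7
  Seq2 vs Seq3: 8
  Seq2 vs Seq4: 9
  Seq3 vs Seq4: 10
The largest is 10, between Seq3 and Seq4.

10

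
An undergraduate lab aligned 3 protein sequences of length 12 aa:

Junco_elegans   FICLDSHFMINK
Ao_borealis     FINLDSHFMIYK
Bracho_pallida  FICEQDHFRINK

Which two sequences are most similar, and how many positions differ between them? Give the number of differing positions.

Pairwise Hamming distances:
  Junco_elegans vs Ao_borealis: 2
  Junco_elegans vs Bracho_pallida: 4
  Ao_borealis vs Bracho_pallida: 6
The smallest is 2, between Junco_elegans and Ao_borealis.

2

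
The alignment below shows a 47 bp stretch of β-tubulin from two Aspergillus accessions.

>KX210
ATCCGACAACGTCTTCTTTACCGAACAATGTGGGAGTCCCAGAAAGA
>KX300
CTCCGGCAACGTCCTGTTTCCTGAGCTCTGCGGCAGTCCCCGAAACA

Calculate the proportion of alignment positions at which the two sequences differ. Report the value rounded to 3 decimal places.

0.277

Mismatches occur at site 1 (A↔C), site 6 (A↔G), site 14 (T↔C), site 16 (C↔G), site 20 (A↔C), site 22 (C↔T), site 25 (A↔G), site 27 (A↔T), site 28 (A↔C), site 31 (T↔C), site 34 (G↔C), site 41 (A↔C), site 46 (G↔C).
There are 13 differences over 47 sites, so p = 13/47 = 0.277.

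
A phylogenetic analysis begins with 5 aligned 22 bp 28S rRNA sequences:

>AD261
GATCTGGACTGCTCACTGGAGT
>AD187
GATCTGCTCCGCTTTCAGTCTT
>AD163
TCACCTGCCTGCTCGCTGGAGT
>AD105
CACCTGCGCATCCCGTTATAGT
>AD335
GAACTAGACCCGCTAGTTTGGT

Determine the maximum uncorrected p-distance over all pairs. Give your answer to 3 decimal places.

0.682

Pairwise Hamming distances:
  AD261 vs AD187: 9
  AD261 vs AD163: 7
  AD261 vs AD105: 11
  AD261 vs AD335: 11
  AD187 vs AD163: 14
  AD187 vs AD105: 13
  AD187 vs AD335: 13
  AD163 vs AD105: 13
  AD163 vs AD335: 15
  AD105 vs AD335: 13
The largest is 15 mismatches, between AD163 and AD335; p = 15/22 = 0.682.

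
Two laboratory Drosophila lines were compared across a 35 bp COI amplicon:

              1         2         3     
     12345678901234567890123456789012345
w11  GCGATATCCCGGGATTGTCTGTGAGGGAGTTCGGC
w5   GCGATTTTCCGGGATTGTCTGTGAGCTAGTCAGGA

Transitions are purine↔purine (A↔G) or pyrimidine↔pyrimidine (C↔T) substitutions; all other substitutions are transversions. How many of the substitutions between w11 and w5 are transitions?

2

Differing sites — 6:A/T (Tv); 8:C/T (Ti); 26:G/C (Tv); 27:G/T (Tv); 31:T/C (Ti); 32:C/A (Tv); 35:C/A (Tv).
Of the 7 differences, 2 transitions and 5 transversions, so the answer is 2.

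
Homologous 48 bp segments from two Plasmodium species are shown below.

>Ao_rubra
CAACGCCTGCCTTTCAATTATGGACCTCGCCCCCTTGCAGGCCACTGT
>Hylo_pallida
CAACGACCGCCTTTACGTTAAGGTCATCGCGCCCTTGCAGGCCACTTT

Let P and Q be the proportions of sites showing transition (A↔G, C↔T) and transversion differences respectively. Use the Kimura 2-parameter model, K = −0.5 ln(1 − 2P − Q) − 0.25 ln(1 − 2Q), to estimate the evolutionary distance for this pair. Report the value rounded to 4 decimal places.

0.2452

Differing sites — 6:C/A (Tv); 8:T/C (Ti); 15:C/A (Tv); 16:A/C (Tv); 17:A/G (Ti); 21:T/A (Tv); 24:A/T (Tv); 26:C/A (Tv); 31:C/G (Tv); 47:G/T (Tv).
Of the 10 differences, 2 transitions and 8 transversions over 48 sites: P = 2/48 = 0.041667, Q = 8/48 = 0.166667.
d = −0.5·ln(0.749999) − 0.25·ln(0.666666) = −0.5·(-0.287683) − 0.25·(-0.405466) = 0.2452.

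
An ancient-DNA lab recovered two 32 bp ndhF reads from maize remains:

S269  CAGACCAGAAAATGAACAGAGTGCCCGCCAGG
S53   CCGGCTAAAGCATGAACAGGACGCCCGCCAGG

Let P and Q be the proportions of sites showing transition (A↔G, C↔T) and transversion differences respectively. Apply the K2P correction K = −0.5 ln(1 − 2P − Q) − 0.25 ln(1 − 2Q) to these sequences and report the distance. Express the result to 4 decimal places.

0.3800

Differing sites — 2:A/C (Tv); 4:A/G (Ti); 6:C/T (Ti); 8:G/A (Ti); 10:A/G (Ti); 11:A/C (Tv); 20:A/G (Ti); 21:G/A (Ti); 22:T/C (Ti).
Of the 9 differences, 7 transitions and 2 transversions over 32 sites: P = 7/32 = 0.218750, Q = 2/32 = 0.062500.
d = −0.5·ln(0.500000) − 0.25·ln(0.875000) = −0.5·(-0.693147) − 0.25·(-0.133531) = 0.3800.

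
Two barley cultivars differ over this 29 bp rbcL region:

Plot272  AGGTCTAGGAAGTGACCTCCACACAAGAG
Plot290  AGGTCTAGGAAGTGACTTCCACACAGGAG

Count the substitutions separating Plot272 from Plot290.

Mismatches occur at site 17 (C→T), site 26 (A→G).
That gives 2 mismatches out of 29 aligned sites, so the Hamming distance is 2.

2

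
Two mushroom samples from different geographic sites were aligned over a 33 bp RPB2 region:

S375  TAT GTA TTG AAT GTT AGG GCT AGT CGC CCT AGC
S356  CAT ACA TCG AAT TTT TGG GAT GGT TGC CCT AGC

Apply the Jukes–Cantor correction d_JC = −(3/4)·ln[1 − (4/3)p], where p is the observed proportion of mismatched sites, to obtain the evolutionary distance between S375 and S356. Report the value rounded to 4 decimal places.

0.3390

The sequences differ at positions 1 (T/C), 4 (G/A), 5 (T/C), 8 (T/C), 13 (G/T), 16 (A/T), 20 (C/A), 22 (A/G), 25 (C/T).
p = 9/33 = 0.272727.
d = −0.75 · ln(1 − (4/3)·0.272727) = −0.75 · ln(0.636364) = −0.75 · (-0.451985) = 0.3390.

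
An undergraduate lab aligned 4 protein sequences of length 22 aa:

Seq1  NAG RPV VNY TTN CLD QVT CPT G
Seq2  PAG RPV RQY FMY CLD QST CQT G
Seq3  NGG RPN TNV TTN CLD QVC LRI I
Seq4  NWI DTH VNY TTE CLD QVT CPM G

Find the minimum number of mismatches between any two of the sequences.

7

Pairwise Hamming distances:
  Seq1 vs Seq2: 8
  Seq1 vs Seq3: 9
  Seq1 vs Seq4: 7
  Seq2 vs Seq3: 15
  Seq2 vs Seq4: 14
  Seq3 vs Seq4: 13
The smallest is 7, between Seq1 and Seq4.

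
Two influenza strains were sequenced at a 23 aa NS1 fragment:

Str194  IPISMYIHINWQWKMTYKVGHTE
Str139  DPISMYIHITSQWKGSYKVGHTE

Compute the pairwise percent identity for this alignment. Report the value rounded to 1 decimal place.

78.3%

The sequences differ at positions 1 (I/D), 10 (N/T), 11 (W/S), 15 (M/G), 16 (T/S).
18 of the 23 sites match, so the percent identity is 18/23 × 100 = 78.3%.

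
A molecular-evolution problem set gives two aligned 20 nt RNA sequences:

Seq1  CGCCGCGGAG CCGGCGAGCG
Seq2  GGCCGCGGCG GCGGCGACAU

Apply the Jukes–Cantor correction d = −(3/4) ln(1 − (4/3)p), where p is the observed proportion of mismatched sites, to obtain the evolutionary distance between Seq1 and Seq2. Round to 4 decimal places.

The sequences differ at positions 1 (C/G), 9 (A/C), 11 (C/G), 18 (G/C), 19 (C/A), 20 (G/U).
p = 6/20 = 0.300000.
d = −0.75 · ln(1 − (4/3)·0.300000) = −0.75 · ln(0.600000) = −0.75 · (-0.510826) = 0.3831.

0.3831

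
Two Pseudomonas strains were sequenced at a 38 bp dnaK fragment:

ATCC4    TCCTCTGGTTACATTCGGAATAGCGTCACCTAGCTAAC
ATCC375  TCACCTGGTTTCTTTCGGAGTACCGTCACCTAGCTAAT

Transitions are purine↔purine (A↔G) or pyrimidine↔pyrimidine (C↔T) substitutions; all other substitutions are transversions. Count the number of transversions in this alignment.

The sequences differ at positions 3 (C/A, transversion), 4 (T/C, transition), 11 (A/T, transversion), 13 (A/T, transversion), 20 (A/G, transition), 23 (G/C, transversion), 38 (C/T, transition).
Of the 7 differences, 3 transitions and 4 transversions, so the answer is 4.

4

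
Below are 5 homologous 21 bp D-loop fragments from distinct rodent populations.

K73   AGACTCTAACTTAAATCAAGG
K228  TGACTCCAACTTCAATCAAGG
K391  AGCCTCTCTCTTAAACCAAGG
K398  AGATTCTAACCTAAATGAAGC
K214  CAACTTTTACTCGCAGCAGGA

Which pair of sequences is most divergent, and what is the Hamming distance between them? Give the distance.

13

Pairwise Hamming distances:
  K73 vs K228: 3
  K73 vs K391: 4
  K73 vs K398: 4
  K73 vs K214: 10
  K228 vs K391: 7
  K228 vs K398: 7
  K228 vs K214: 11
  K391 vs K398: 8
  K391 vs K214: 12
  K398 vs K214: 13
The largest is 13, between K398 and K214.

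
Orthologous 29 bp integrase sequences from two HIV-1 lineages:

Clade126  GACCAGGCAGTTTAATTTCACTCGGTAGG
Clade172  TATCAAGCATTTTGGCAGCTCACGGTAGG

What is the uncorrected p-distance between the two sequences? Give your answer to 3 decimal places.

Mismatches occur at site 1 (G→T), site 3 (C→T), site 6 (G→A), site 10 (G→T), site 14 (A→G), site 15 (A→G), site 16 (T→C), site 17 (T→A), site 18 (T→G), site 20 (A→T), site 22 (T→A).
There are 11 differences over 29 sites, so p = 11/29 = 0.379.

0.379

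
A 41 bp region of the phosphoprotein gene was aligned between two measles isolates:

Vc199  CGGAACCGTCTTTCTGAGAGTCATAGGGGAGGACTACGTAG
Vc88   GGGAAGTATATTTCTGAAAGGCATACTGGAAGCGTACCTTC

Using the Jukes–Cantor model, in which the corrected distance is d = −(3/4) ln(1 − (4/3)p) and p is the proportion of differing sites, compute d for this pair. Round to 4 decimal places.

0.5018

The sequences differ at positions 1 (C/G), 6 (C/G), 7 (C/T), 8 (G/A), 10 (C/A), 18 (G/A), 21 (T/G), 26 (G/C), 27 (G/T), 31 (G/A), 33 (A/C), 34 (C/G), 38 (G/C), 40 (A/T), 41 (G/C).
p = 15/41 = 0.365854.
d = −0.75 · ln(1 − (4/3)·0.365854) = −0.75 · ln(0.512195) = −0.75 · (-0.669050) = 0.5018.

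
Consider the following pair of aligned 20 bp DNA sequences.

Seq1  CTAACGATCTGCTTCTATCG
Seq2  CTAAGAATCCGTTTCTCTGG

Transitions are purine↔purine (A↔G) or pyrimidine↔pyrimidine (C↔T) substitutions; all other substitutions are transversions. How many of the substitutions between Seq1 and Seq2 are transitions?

3

Mismatches occur at site 5 (C↔G, transversion), site 6 (G↔A, transition), site 10 (T↔C, transition), site 12 (C↔T, transition), site 17 (A↔C, transversion), site 19 (C↔G, transversion).
Of the 6 differences, 3 transitions and 3 transversions, so the answer is 3.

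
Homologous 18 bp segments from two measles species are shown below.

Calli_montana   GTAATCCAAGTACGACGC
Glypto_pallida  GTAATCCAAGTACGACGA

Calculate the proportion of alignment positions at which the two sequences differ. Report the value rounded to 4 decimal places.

0.0556

The sequences differ at position 18 (C/A).
There are 1 differences over 18 sites, so p = 1/18 = 0.0556.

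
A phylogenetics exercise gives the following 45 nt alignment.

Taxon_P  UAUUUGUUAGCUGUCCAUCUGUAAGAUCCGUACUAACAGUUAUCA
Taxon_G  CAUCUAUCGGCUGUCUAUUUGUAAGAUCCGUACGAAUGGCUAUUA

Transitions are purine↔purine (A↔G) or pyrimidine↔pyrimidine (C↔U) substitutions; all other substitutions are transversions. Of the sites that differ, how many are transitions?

Differing sites — 1:U/C (Ti); 4:U/C (Ti); 6:G/A (Ti); 8:U/C (Ti); 9:A/G (Ti); 16:C/U (Ti); 19:C/U (Ti); 34:U/G (Tv); 37:C/U (Ti); 38:A/G (Ti); 40:U/C (Ti); 44:C/U (Ti).
Of the 12 differences, 11 transitions and 1 transversion, so the answer is 11.

11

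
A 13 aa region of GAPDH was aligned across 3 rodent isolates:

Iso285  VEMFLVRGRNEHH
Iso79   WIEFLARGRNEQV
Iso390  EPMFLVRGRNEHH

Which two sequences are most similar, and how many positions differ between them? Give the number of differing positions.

Pairwise Hamming distances:
  Iso285 vs Iso79: 6
  Iso285 vs Iso390: 2
  Iso79 vs Iso390: 6
The smallest is 2, between Iso285 and Iso390.

2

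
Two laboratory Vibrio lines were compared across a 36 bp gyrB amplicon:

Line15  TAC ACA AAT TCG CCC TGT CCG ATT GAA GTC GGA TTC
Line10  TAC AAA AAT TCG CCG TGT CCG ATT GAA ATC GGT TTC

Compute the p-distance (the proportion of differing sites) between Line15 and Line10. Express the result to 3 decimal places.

0.111

Differing sites — 5:C/A; 15:C/G; 28:G/A; 33:A/T.
There are 4 differences over 36 sites, so p = 4/36 = 0.111.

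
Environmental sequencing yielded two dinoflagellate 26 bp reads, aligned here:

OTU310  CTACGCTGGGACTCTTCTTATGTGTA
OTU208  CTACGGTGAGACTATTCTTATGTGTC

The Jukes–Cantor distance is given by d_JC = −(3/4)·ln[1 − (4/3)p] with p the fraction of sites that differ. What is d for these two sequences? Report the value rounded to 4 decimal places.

0.1722

Differing sites — 6:C/G; 9:G/A; 14:C/A; 26:A/C.
p = 4/26 = 0.153846.
d = −0.75 · ln(1 − (4/3)·0.153846) = −0.75 · ln(0.794872) = −0.75 · (-0.229574) = 0.1722.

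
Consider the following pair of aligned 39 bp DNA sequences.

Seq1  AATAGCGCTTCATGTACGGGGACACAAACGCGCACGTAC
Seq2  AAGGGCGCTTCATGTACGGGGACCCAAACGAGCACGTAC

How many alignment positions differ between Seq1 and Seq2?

The sequences differ at positions 3 (T/G), 4 (A/G), 24 (A/C), 31 (C/A).
That gives 4 mismatches out of 39 aligned sites, so the Hamming distance is 4.

4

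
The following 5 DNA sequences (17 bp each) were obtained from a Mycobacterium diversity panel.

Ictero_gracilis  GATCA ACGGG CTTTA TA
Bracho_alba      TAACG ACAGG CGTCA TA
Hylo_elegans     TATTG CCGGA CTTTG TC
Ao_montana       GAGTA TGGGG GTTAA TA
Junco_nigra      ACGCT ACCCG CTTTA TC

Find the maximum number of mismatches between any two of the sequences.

11

Pairwise Hamming distances:
  Ictero_gracilis vs Bracho_alba: 6
  Ictero_gracilis vs Hylo_elegans: 7
  Ictero_gracilis vs Ao_montana: 6
  Ictero_gracilis vs Junco_nigra: 7
  Bracho_alba vs Hylo_elegans: 9
  Bracho_alba vs Ao_montana: 10
  Bracho_alba vs Junco_nigra: 9
  Hylo_elegans vs Ao_montana: 10
  Hylo_elegans vs Junco_nigra: 10
  Ao_montana vs Junco_nigra: 11
The largest is 11, between Ao_montana and Junco_nigra.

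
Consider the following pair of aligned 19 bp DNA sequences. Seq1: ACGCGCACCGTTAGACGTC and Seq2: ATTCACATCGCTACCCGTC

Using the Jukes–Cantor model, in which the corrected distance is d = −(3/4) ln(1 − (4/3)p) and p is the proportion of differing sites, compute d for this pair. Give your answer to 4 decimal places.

The sequences differ at positions 2 (C/T), 3 (G/T), 5 (G/A), 8 (C/T), 11 (T/C), 14 (G/C), 15 (A/C).
p = 7/19 = 0.368421.
d = −0.75 · ln(1 − (4/3)·0.368421) = −0.75 · ln(0.508772) = −0.75 · (-0.675755) = 0.5068.

0.5068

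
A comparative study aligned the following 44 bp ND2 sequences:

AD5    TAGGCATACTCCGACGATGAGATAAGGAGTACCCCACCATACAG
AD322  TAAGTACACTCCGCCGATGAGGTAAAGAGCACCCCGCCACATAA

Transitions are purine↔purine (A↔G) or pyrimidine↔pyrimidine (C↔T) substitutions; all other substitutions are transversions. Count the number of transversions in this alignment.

The sequences differ at positions 3 (G/A, transition), 5 (C/T, transition), 7 (T/C, transition), 14 (A/C, transversion), 22 (A/G, transition), 26 (G/A, transition), 30 (T/C, transition), 36 (A/G, transition), 40 (T/C, transition), 42 (C/T, transition), 44 (G/A, transition).
Of the 11 differences, 10 transitions and 1 transversion, so the answer is 1.

1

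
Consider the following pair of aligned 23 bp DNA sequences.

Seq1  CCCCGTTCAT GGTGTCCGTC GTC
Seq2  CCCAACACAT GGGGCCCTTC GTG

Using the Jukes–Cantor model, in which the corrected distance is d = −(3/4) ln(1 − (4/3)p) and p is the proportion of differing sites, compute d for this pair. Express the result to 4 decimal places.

0.4674

The sequences differ at positions 4 (C/A), 5 (G/A), 6 (T/C), 7 (T/A), 13 (T/G), 15 (T/C), 18 (G/T), 23 (C/G).
p = 8/23 = 0.347826.
d = −0.75 · ln(1 − (4/3)·0.347826) = −0.75 · ln(0.536232) = −0.75 · (-0.623188) = 0.4674.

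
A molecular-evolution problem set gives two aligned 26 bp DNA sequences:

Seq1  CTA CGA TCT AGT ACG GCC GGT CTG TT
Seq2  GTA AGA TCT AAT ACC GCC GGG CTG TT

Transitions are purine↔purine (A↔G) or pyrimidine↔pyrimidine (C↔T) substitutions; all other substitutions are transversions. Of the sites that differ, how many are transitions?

1

Mismatches occur at site 1 (C→G, transversion), site 4 (C→A, transversion), site 11 (G→A, transition), site 15 (G→C, transversion), site 21 (T→G, transversion).
Of the 5 differences, 1 transition and 4 transversions, so the answer is 1.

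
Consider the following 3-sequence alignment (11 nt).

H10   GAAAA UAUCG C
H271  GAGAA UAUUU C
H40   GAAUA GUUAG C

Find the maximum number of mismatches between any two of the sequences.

Pairwise Hamming distances:
  H10 vs H271: 3
  H10 vs H40: 4
  H271 vs H40: 6
The largest is 6, between H271 and H40.

6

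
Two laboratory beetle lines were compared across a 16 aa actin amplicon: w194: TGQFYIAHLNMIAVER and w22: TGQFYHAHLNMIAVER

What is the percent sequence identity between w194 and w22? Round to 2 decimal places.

93.75%

A single mismatch occurs at site 6 (I→H).
15 of the 16 sites match, so the percent identity is 15/16 × 100 = 93.75%.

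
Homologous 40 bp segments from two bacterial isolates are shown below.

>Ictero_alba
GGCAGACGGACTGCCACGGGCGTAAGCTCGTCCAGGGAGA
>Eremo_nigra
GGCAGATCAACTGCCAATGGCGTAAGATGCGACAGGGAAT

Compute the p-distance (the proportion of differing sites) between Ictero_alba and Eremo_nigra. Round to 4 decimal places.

0.3000

Differing sites — 7:C/T; 8:G/C; 9:G/A; 17:C/A; 18:G/T; 27:C/A; 29:C/G; 30:G/C; 31:T/G; 32:C/A; 39:G/A; 40:A/T.
There are 12 differences over 40 sites, so p = 12/40 = 0.3000.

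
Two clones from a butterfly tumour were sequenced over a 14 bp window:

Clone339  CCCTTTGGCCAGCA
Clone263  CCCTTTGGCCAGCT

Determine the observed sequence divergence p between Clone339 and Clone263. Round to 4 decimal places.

The sequences differ at position 14 (A/T).
There are 1 differences over 14 sites, so p = 1/14 = 0.0714.

0.0714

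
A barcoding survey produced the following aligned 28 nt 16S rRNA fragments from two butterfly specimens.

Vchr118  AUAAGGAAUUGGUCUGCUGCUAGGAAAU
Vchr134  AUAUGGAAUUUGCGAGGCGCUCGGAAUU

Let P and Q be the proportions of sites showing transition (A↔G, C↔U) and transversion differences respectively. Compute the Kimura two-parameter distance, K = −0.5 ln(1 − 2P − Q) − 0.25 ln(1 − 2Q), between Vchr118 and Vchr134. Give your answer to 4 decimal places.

The sequences differ at positions 4 (A/U, transversion), 11 (G/U, transversion), 13 (U/C, transition), 14 (C/G, transversion), 15 (U/A, transversion), 17 (C/G, transversion), 18 (U/C, transition), 22 (A/C, transversion), 27 (A/U, transversion).
Of the 9 differences, 2 transitions and 7 transversions over 28 sites: P = 2/28 = 0.071429, Q = 7/28 = 0.250000.
d = −0.5·ln(0.607142) − 0.25·ln(0.500000) = −0.5·(-0.498993) − 0.25·(-0.693147) = 0.4228.

0.4228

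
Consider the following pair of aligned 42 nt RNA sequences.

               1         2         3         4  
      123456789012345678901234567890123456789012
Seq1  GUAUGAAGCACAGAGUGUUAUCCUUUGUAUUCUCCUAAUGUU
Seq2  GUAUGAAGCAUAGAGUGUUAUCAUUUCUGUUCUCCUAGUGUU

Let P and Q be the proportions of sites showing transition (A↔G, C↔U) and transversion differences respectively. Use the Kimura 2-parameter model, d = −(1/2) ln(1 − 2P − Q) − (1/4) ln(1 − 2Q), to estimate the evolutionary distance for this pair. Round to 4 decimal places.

0.1307

Mismatches occur at site 11 (C↔U, transition), site 23 (C↔A, transversion), site 27 (G↔C, transversion), site 29 (A↔G, transition), site 38 (A↔G, transition).
Of the 5 differences, 3 transitions and 2 transversions over 42 sites: P = 3/42 = 0.071429, Q = 2/42 = 0.047619.
d = −0.5·ln(0.809523) − 0.25·ln(0.904762) = −0.5·(-0.211310) − 0.25·(-0.100083) = 0.1307.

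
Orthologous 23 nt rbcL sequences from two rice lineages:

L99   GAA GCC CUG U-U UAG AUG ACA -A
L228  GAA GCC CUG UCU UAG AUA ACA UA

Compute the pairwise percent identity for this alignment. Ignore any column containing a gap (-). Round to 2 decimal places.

95.24%

Excluding the 2 gap columns leaves 21 comparable sites.
The sequences differ at position 18 (G/A).
20 of the 21 comparable sites match, so the percent identity is 20/21 × 100 = 95.24%.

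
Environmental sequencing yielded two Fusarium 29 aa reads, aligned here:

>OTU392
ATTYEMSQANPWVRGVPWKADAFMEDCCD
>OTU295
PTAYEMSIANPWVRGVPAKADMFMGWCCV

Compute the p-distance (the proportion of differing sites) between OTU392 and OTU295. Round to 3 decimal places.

The sequences differ at positions 1 (A/P), 3 (T/A), 8 (Q/I), 18 (W/A), 22 (A/M), 25 (E/G), 26 (D/W), 29 (D/V).
There are 8 differences over 29 sites, so p = 8/29 = 0.276.

0.276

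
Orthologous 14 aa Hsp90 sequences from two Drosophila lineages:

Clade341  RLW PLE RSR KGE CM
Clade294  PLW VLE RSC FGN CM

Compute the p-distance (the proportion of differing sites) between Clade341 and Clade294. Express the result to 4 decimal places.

The sequences differ at positions 1 (R/P), 4 (P/V), 9 (R/C), 10 (K/F), 12 (E/N).
There are 5 differences over 14 sites, so p = 5/14 = 0.3571.

0.3571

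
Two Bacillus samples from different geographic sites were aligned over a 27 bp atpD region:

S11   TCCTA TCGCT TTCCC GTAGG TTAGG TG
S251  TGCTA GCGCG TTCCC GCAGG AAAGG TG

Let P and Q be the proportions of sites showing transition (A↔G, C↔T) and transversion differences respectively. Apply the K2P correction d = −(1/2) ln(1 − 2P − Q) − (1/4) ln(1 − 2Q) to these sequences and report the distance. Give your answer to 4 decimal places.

0.2657

Mismatches occur at site 2 (C→G, transversion), site 6 (T→G, transversion), site 10 (T→G, transversion), site 17 (T→C, transition), site 21 (T→A, transversion), site 22 (T→A, transversion).
Of the 6 differences, 1 transition and 5 transversions over 27 sites: P = 1/27 = 0.037037, Q = 5/27 = 0.185185.
d = −0.5·ln(0.740741) − 0.25·ln(0.629630) = −0.5·(-0.300104) − 0.25·(-0.462623) = 0.2657.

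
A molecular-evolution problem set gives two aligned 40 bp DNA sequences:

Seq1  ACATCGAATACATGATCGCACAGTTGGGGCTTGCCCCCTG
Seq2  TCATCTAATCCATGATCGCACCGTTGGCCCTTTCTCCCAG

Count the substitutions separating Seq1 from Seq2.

9

Mismatches occur at site 1 (A/T), site 6 (G/T), site 10 (A/C), site 22 (A/C), site 28 (G/C), site 29 (G/C), site 33 (G/T), site 35 (C/T), site 39 (T/A).
That gives 9 mismatches out of 40 aligned sites, so the Hamming distance is 9.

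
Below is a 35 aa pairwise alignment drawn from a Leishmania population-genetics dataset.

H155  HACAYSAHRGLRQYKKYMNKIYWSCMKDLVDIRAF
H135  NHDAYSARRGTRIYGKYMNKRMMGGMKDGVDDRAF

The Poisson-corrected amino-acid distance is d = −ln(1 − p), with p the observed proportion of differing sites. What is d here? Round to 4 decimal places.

0.5108

Differing sites — 1:H/N; 2:A/H; 3:C/D; 8:H/R; 11:L/T; 13:Q/I; 15:K/G; 21:I/R; 22:Y/M; 23:W/M; 24:S/G; 25:C/G; 29:L/G; 32:I/D.
p = 14/35 = 0.400000.
d = −ln(1 − 0.400000) = −ln(0.600000) = 0.5108.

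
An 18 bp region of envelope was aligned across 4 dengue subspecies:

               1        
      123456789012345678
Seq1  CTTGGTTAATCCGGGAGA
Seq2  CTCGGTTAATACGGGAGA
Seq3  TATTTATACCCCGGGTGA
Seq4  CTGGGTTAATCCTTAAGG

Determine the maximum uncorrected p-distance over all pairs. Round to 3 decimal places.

Pairwise Hamming distances:
  Seq1 vs Seq2: 2
  Seq1 vs Seq3: 8
  Seq1 vs Seq4: 5
  Seq2 vs Seq3: 10
  Seq2 vs Seq4: 6
  Seq3 vs Seq4: 13
The largest is 13 mismatches, between Seq3 and Seq4; p = 13/18 = 0.722.

0.722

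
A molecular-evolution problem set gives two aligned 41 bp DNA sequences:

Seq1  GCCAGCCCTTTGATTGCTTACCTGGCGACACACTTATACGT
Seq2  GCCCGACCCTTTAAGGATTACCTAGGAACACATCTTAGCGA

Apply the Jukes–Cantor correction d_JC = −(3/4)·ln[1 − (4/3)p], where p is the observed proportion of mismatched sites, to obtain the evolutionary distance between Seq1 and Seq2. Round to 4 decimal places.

0.5510

Differing sites — 4:A/C; 6:C/A; 9:T/C; 12:G/T; 14:T/A; 15:T/G; 17:C/A; 24:G/A; 26:C/G; 27:G/A; 33:C/T; 34:T/C; 36:A/T; 37:T/A; 38:A/G; 41:T/A.
p = 16/41 = 0.390244.
d = −0.75 · ln(1 − (4/3)·0.390244) = −0.75 · ln(0.479675) = −0.75 · (-0.734646) = 0.5510.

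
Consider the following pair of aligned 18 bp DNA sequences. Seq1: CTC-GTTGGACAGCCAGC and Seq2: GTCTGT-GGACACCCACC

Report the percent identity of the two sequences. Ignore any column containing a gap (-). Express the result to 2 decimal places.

81.25%

Excluding the 2 gap columns leaves 16 comparable sites.
Differing sites — 1:C/G; 13:G/C; 17:G/C.
13 of the 16 comparable sites match, so the percent identity is 13/16 × 100 = 81.25%.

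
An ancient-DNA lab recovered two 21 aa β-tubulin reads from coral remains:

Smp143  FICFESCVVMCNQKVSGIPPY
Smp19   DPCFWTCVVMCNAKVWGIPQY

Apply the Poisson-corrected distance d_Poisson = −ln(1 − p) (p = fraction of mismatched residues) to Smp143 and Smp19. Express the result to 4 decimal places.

0.4055

Mismatches occur at site 1 (F→D), site 2 (I→P), site 5 (E→W), site 6 (S→T), site 13 (Q→A), site 16 (S→W), site 20 (P→Q).
p = 7/21 = 0.333333.
d = −ln(1 − 0.333333) = −ln(0.666667) = 0.4055.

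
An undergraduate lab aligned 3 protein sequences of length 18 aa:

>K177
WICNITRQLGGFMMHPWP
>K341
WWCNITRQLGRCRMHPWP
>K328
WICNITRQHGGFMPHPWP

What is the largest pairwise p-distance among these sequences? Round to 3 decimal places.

0.333

Pairwise Hamming distances:
  K177 vs K341: 4
  K177 vs K328: 2
  K341 vs K328: 6
The largest is 6 mismatches, between K341 and K328; p = 6/18 = 0.333.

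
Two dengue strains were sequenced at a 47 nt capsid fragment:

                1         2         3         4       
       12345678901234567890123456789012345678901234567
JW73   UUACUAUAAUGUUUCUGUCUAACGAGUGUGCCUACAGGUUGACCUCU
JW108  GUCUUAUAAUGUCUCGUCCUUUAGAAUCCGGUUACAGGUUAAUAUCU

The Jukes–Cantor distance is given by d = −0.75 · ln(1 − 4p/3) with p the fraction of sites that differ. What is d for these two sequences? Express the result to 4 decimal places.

Differing sites — 1:U/G; 3:A/C; 4:C/U; 13:U/C; 16:U/G; 17:G/U; 18:U/C; 21:A/U; 22:A/U; 23:C/A; 26:G/A; 28:G/C; 29:U/C; 31:C/G; 32:C/U; 41:G/A; 43:C/U; 44:C/A.
p = 18/47 = 0.382979.
d = −0.75 · ln(1 − (4/3)·0.382979) = −0.75 · ln(0.489361) = −0.75 · (-0.714655) = 0.5360.

0.5360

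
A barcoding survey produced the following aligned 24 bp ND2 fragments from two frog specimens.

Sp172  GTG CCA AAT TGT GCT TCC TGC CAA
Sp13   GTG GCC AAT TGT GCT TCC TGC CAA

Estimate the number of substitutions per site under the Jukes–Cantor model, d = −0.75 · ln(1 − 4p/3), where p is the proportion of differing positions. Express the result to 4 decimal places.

Mismatches occur at site 4 (C→G), site 6 (A→C).
p = 2/24 = 0.083333.
d = −0.75 · ln(1 − (4/3)·0.083333) = −0.75 · ln(0.888889) = −0.75 · (-0.117783) = 0.0883.

0.0883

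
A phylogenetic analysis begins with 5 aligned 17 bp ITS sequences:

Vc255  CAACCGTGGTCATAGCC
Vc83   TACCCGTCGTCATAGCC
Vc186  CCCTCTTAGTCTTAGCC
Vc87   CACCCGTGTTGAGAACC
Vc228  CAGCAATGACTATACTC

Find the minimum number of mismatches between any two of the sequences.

3

Pairwise Hamming distances:
  Vc255 vs Vc83: 3
  Vc255 vs Vc186: 6
  Vc255 vs Vc87: 5
  Vc255 vs Vc228: 8
  Vc83 vs Vc186: 6
  Vc83 vs Vc87: 6
  Vc83 vs Vc228: 10
  Vc186 vs Vc87: 9
  Vc186 vs Vc228: 12
  Vc87 vs Vc228: 9
The smallest is 3, between Vc255 and Vc83.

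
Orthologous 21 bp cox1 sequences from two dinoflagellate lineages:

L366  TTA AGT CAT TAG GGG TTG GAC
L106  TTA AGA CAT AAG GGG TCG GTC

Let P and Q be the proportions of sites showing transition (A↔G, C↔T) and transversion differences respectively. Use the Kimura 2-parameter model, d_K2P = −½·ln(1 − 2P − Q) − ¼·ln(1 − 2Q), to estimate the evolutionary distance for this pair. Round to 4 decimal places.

Differing sites — 6:T/A (Tv); 10:T/A (Tv); 17:T/C (Ti); 20:A/T (Tv).
Of the 4 differences, 1 transition and 3 transversions over 21 sites: P = 1/21 = 0.047619, Q = 3/21 = 0.142857.
d = −0.5·ln(0.761905) − 0.25·ln(0.714286) = −0.5·(-0.271933) − 0.25·(-0.336472) = 0.2201.

0.2201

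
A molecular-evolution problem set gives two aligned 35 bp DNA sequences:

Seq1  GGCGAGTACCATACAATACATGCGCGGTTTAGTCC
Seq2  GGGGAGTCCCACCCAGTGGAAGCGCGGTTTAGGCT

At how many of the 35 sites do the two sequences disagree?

10

Mismatches occur at site 3 (C↔G), site 8 (A↔C), site 12 (T↔C), site 13 (A↔C), site 16 (A↔G), site 18 (A↔G), site 19 (C↔G), site 21 (T↔A), site 33 (T↔G), site 35 (C↔T).
That gives 10 mismatches out of 35 aligned sites, so the Hamming distance is 10.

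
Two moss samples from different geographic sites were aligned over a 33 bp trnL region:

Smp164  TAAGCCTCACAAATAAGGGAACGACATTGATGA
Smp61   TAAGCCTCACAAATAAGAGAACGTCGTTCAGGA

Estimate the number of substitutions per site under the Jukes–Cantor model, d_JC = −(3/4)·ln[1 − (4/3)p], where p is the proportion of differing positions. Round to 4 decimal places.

Differing sites — 18:G/A; 24:A/T; 26:A/G; 29:G/C; 31:T/G.
p = 5/33 = 0.151515.
d = −0.75 · ln(1 − (4/3)·0.151515) = −0.75 · ln(0.797980) = −0.75 · (-0.225672) = 0.1693.

0.1693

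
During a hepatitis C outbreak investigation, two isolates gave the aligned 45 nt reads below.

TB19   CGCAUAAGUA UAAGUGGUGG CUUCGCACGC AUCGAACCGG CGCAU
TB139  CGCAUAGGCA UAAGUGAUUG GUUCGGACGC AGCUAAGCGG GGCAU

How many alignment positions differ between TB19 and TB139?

10

The sequences differ at positions 7 (A/G), 9 (U/C), 17 (G/A), 19 (G/U), 21 (C/G), 26 (C/G), 32 (U/G), 34 (G/U), 37 (C/G), 41 (C/G).
That gives 10 mismatches out of 45 aligned sites, so the Hamming distance is 10.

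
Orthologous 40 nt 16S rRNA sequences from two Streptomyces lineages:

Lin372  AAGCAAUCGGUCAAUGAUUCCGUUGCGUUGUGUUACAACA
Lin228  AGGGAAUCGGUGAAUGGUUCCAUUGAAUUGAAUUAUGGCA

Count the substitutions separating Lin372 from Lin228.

Differing sites — 2:A/G; 4:C/G; 12:C/G; 17:A/G; 22:G/A; 26:C/A; 27:G/A; 31:U/A; 32:G/A; 36:C/U; 37:A/G; 38:A/G.
That gives 12 mismatches out of 40 aligned sites, so the Hamming distance is 12.

12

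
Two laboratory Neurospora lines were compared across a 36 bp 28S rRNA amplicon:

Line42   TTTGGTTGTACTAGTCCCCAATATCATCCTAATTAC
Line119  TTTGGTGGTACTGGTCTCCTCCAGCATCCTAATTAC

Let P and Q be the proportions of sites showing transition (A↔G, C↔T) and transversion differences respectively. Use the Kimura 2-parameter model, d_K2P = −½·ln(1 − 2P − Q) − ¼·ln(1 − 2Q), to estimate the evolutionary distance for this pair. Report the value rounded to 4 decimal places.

The sequences differ at positions 7 (T/G, transversion), 13 (A/G, transition), 17 (C/T, transition), 20 (A/T, transversion), 21 (A/C, transversion), 22 (T/C, transition), 24 (T/G, transversion).
Of the 7 differences, 3 transitions and 4 transversions over 36 sites: P = 3/36 = 0.083333, Q = 4/36 = 0.111111.
d = −0.5·ln(0.722223) − 0.25·ln(0.777778) = −0.5·(-0.325421) − 0.25·(-0.251314) = 0.2255.

0.2255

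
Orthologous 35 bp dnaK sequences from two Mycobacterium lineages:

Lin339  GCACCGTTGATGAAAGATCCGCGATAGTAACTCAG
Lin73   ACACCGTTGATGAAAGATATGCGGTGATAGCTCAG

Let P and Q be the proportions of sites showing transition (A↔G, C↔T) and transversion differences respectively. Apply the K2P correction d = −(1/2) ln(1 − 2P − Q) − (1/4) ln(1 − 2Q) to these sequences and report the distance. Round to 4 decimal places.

0.2469

Mismatches occur at site 1 (G→A, transition), site 19 (C→A, transversion), site 20 (C→T, transition), site 24 (A→G, transition), site 26 (A→G, transition), site 27 (G→A, transition), site 30 (A→G, transition).
Of the 7 differences, 6 transitions and 1 transversion over 35 sites: P = 6/35 = 0.171429, Q = 1/35 = 0.028571.
d = −0.5·ln(0.628571) − 0.25·ln(0.942858) = −0.5·(-0.464306) − 0.25·(-0.058840) = 0.2469.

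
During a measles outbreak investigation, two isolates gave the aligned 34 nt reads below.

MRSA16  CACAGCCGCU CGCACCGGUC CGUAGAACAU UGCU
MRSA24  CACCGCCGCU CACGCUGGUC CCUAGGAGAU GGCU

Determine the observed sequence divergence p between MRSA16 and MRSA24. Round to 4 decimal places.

Differing sites — 4:A/C; 12:G/A; 14:A/G; 16:C/U; 22:G/C; 26:A/G; 28:C/G; 31:U/G.
There are 8 differences over 34 sites, so p = 8/34 = 0.2353.

0.2353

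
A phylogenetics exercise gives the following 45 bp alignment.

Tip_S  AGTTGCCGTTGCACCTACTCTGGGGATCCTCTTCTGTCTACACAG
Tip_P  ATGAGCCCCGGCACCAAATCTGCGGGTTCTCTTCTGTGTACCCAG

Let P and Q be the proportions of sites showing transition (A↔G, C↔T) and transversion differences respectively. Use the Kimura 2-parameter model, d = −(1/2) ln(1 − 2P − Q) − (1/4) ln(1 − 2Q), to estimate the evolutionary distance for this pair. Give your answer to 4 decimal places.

0.3666

Mismatches occur at site 2 (G→T, transversion), site 3 (T→G, transversion), site 4 (T→A, transversion), site 8 (G→C, transversion), site 9 (T→C, transition), site 10 (T→G, transversion), site 16 (T→A, transversion), site 18 (C→A, transversion), site 23 (G→C, transversion), site 26 (A→G, transition), site 28 (C→T, transition), site 38 (C→G, transversion), site 42 (A→C, transversion).
Of the 13 differences, 3 transitions and 10 transversions over 45 sites: P = 3/45 = 0.066667, Q = 10/45 = 0.222222.
d = −0.5·ln(0.644444) − 0.25·ln(0.555556) = −0.5·(-0.439367) − 0.25·(-0.587786) = 0.3666.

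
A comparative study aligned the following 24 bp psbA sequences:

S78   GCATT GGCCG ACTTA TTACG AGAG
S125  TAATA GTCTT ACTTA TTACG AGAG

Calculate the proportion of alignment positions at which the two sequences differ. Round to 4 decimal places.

0.2500

Differing sites — 1:G/T; 2:C/A; 5:T/A; 7:G/T; 9:C/T; 10:G/T.
There are 6 differences over 24 sites, so p = 6/24 = 0.2500.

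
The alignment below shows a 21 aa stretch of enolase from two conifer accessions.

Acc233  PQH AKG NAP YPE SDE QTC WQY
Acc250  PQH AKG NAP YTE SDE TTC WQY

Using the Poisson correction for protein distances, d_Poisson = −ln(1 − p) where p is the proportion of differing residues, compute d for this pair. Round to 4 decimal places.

0.1001

Differing sites — 11:P/T; 16:Q/T.
p = 2/21 = 0.095238.
d = −ln(1 − 0.095238) = −ln(0.904762) = 0.1001.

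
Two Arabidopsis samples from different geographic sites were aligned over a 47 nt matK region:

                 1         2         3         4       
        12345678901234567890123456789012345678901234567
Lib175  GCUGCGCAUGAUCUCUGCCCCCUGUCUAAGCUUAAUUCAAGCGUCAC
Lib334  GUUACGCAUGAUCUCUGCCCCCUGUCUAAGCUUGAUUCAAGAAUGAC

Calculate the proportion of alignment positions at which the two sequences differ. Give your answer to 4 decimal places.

The sequences differ at positions 2 (C/U), 4 (G/A), 34 (A/G), 42 (C/A), 43 (G/A), 45 (C/G).
There are 6 differences over 47 sites, so p = 6/47 = 0.1277.

0.1277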